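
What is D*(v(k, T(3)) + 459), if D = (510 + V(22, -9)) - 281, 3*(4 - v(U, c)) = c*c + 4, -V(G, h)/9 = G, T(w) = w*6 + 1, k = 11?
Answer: 31744/3 ≈ 10581.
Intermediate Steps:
T(w) = 1 + 6*w (T(w) = 6*w + 1 = 1 + 6*w)
V(G, h) = -9*G
v(U, c) = 8/3 - c²/3 (v(U, c) = 4 - (c*c + 4)/3 = 4 - (c² + 4)/3 = 4 - (4 + c²)/3 = 4 + (-4/3 - c²/3) = 8/3 - c²/3)
D = 31 (D = (510 - 9*22) - 281 = (510 - 198) - 281 = 312 - 281 = 31)
D*(v(k, T(3)) + 459) = 31*((8/3 - (1 + 6*3)²/3) + 459) = 31*((8/3 - (1 + 18)²/3) + 459) = 31*((8/3 - ⅓*19²) + 459) = 31*((8/3 - ⅓*361) + 459) = 31*((8/3 - 361/3) + 459) = 31*(-353/3 + 459) = 31*(1024/3) = 31744/3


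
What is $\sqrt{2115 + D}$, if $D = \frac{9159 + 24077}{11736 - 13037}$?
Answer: $\frac{\sqrt{3536611079}}{1301} \approx 45.711$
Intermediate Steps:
$D = - \frac{33236}{1301}$ ($D = \frac{33236}{-1301} = 33236 \left(- \frac{1}{1301}\right) = - \frac{33236}{1301} \approx -25.547$)
$\sqrt{2115 + D} = \sqrt{2115 - \frac{33236}{1301}} = \sqrt{\frac{2718379}{1301}} = \frac{\sqrt{3536611079}}{1301}$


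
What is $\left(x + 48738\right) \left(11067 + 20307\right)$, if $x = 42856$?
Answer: $2873670156$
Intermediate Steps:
$\left(x + 48738\right) \left(11067 + 20307\right) = \left(42856 + 48738\right) \left(11067 + 20307\right) = 91594 \cdot 31374 = 2873670156$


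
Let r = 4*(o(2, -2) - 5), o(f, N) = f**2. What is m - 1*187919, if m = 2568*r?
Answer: -198191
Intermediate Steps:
r = -4 (r = 4*(2**2 - 5) = 4*(4 - 5) = 4*(-1) = -4)
m = -10272 (m = 2568*(-4) = -10272)
m - 1*187919 = -10272 - 1*187919 = -10272 - 187919 = -198191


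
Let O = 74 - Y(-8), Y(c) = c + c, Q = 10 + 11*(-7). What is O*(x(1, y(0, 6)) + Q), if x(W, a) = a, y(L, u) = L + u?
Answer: -5490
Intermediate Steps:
Q = -67 (Q = 10 - 77 = -67)
Y(c) = 2*c
O = 90 (O = 74 - 2*(-8) = 74 - 1*(-16) = 74 + 16 = 90)
O*(x(1, y(0, 6)) + Q) = 90*((0 + 6) - 67) = 90*(6 - 67) = 90*(-61) = -5490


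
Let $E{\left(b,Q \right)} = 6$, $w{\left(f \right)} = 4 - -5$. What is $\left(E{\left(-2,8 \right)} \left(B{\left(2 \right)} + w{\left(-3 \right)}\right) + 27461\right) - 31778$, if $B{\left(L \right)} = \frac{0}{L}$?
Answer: $-4263$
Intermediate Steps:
$w{\left(f \right)} = 9$ ($w{\left(f \right)} = 4 + 5 = 9$)
$B{\left(L \right)} = 0$
$\left(E{\left(-2,8 \right)} \left(B{\left(2 \right)} + w{\left(-3 \right)}\right) + 27461\right) - 31778 = \left(6 \left(0 + 9\right) + 27461\right) - 31778 = \left(6 \cdot 9 + 27461\right) - 31778 = \left(54 + 27461\right) - 31778 = 27515 - 31778 = -4263$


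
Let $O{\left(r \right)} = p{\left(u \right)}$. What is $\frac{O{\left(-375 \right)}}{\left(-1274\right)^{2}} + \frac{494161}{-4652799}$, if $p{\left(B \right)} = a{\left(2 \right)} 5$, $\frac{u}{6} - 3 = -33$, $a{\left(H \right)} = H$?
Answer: $- \frac{401007165623}{3775923194862} \approx -0.1062$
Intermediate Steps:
$u = -180$ ($u = 18 + 6 \left(-33\right) = 18 - 198 = -180$)
$p{\left(B \right)} = 10$ ($p{\left(B \right)} = 2 \cdot 5 = 10$)
$O{\left(r \right)} = 10$
$\frac{O{\left(-375 \right)}}{\left(-1274\right)^{2}} + \frac{494161}{-4652799} = \frac{10}{\left(-1274\right)^{2}} + \frac{494161}{-4652799} = \frac{10}{1623076} + 494161 \left(- \frac{1}{4652799}\right) = 10 \cdot \frac{1}{1623076} - \frac{494161}{4652799} = \frac{5}{811538} - \frac{494161}{4652799} = - \frac{401007165623}{3775923194862}$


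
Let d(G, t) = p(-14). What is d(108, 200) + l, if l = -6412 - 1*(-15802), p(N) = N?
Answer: 9376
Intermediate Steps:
d(G, t) = -14
l = 9390 (l = -6412 + 15802 = 9390)
d(108, 200) + l = -14 + 9390 = 9376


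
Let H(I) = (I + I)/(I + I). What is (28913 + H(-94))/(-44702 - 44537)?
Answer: -28914/89239 ≈ -0.32401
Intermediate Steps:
H(I) = 1 (H(I) = (2*I)/((2*I)) = (2*I)*(1/(2*I)) = 1)
(28913 + H(-94))/(-44702 - 44537) = (28913 + 1)/(-44702 - 44537) = 28914/(-89239) = 28914*(-1/89239) = -28914/89239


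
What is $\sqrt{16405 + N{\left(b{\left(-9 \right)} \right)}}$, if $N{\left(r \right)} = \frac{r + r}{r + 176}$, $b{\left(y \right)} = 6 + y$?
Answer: $\frac{\sqrt{490984207}}{173} \approx 128.08$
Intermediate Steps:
$N{\left(r \right)} = \frac{2 r}{176 + r}$
$\sqrt{16405 + N{\left(b{\left(-9 \right)} \right)}} = \sqrt{16405 + \frac{2 \left(6 - 9\right)}{176 + \left(6 - 9\right)}} = \sqrt{16405 + 2 \left(-3\right) \frac{1}{176 - 3}} = \sqrt{16405 + 2 \left(-3\right) \frac{1}{173}} = \sqrt{16405 - \frac{6}{173}} = \sqrt{\frac{2838059}{173}} = \frac{\sqrt{490984207}}{173}$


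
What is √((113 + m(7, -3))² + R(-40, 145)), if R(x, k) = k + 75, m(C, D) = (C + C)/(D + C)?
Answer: √55169/2 ≈ 117.44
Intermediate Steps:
m(C, D) = 2*C/(C + D) (m(C, D) = (2*C)/(C + D) = 2*C/(C + D))
R(x, k) = 75 + k
√((113 + m(7, -3))² + R(-40, 145)) = √((113 + 2*7/(7 - 3))² + (75 + 145)) = √((113 + 2*7/4)² + 220) = √((113 + 2*7*(¼))² + 220) = √((113 + 7/2)² + 220) = √((233/2)² + 220) = √(54289/4 + 220) = √(55169/4) = √55169/2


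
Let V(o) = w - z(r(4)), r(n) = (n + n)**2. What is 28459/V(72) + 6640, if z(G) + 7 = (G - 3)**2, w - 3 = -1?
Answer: 24619221/3712 ≈ 6632.3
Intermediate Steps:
w = 2 (w = 3 - 1 = 2)
r(n) = 4*n**2 (r(n) = (2*n)**2 = 4*n**2)
z(G) = -7 + (-3 + G)**2 (z(G) = -7 + (G - 3)**2 = -7 + (-3 + G)**2)
V(o) = -3712 (V(o) = 2 - (-7 + (-3 + 4*4**2)**2) = 2 - (-7 + (-3 + 4*16)**2) = 2 - (-7 + (-3 + 64)**2) = 2 - (-7 + 61**2) = 2 - (-7 + 3721) = 2 - 1*3714 = 2 - 3714 = -3712)
28459/V(72) + 6640 = 28459/(-3712) + 6640 = 28459*(-1/3712) + 6640 = -28459/3712 + 6640 = 24619221/3712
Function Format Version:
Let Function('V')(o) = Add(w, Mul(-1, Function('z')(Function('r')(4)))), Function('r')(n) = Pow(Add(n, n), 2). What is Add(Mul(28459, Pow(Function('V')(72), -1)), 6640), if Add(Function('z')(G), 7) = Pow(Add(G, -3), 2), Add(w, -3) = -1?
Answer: Rational(24619221, 3712) ≈ 6632.3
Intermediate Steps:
w = 2 (w = Add(3, -1) = 2)
Function('r')(n) = Mul(4, Pow(n, 2)) (Function('r')(n) = Pow(Mul(2, n), 2) = Mul(4, Pow(n, 2)))
Function('z')(G) = Add(-7, Pow(Add(-3, G), 2)) (Function('z')(G) = Add(-7, Pow(Add(G, -3), 2)) = Add(-7, Pow(Add(-3, G), 2)))
Function('V')(o) = -3712 (Function('V')(o) = Add(2, Mul(-1, Add(-7, Pow(Add(-3, Mul(4, Pow(4, 2))), 2)))) = Add(2, Mul(-1, Add(-7, Pow(Add(-3, Mul(4, 16)), 2)))) = Add(2, Mul(-1, Add(-7, Pow(Add(-3, 64), 2)))) = Add(2, Mul(-1, Add(-7, Pow(61, 2)))) = Add(2, Mul(-1, Add(-7, 3721))) = Add(2, Mul(-1, 3714)) = Add(2, -3714) = -3712)
Add(Mul(28459, Pow(Function('V')(72), -1)), 6640) = Add(Mul(28459, Pow(-3712, -1)), 6640) = Add(Mul(28459, Rational(-1, 3712)), 6640) = Add(Rational(-28459, 3712), 6640) = Rational(24619221, 3712)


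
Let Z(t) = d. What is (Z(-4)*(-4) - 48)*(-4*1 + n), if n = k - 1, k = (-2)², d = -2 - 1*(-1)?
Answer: 44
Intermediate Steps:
d = -1 (d = -2 + 1 = -1)
Z(t) = -1
k = 4
n = 3 (n = 4 - 1 = 3)
(Z(-4)*(-4) - 48)*(-4*1 + n) = (-1*(-4) - 48)*(-4*1 + 3) = (4 - 48)*(-4 + 3) = -44*(-1) = 44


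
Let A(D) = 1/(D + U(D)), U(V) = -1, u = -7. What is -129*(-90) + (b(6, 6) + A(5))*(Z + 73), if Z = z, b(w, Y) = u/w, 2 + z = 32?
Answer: 138187/12 ≈ 11516.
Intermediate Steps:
z = 30 (z = -2 + 32 = 30)
b(w, Y) = -7/w
Z = 30
A(D) = 1/(-1 + D) (A(D) = 1/(D - 1) = 1/(-1 + D))
-129*(-90) + (b(6, 6) + A(5))*(Z + 73) = -129*(-90) + (-7/6 + 1/(-1 + 5))*(30 + 73) = 11610 + (-7*1/6 + 1/4)*103 = 11610 + (-7/6 + 1/4)*103 = 11610 - 11/12*103 = 11610 - 1133/12 = 138187/12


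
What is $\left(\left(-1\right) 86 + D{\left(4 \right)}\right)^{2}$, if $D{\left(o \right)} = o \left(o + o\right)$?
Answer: $2916$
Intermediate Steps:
$D{\left(o \right)} = 2 o^{2}$ ($D{\left(o \right)} = o 2 o = 2 o^{2}$)
$\left(\left(-1\right) 86 + D{\left(4 \right)}\right)^{2} = \left(\left(-1\right) 86 + 2 \cdot 4^{2}\right)^{2} = \left(-86 + 2 \cdot 16\right)^{2} = \left(-86 + 32\right)^{2} = \left(-54\right)^{2} = 2916$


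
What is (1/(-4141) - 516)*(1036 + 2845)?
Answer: -8292753917/4141 ≈ -2.0026e+6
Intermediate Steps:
(1/(-4141) - 516)*(1036 + 2845) = (-1/4141 - 516)*3881 = -2136757/4141*3881 = -8292753917/4141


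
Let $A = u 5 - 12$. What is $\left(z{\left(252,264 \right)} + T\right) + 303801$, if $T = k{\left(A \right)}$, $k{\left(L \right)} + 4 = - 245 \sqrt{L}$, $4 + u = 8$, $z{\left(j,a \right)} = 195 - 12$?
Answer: $303980 - 490 \sqrt{2} \approx 3.0329 \cdot 10^{5}$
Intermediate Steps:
$z{\left(j,a \right)} = 183$ ($z{\left(j,a \right)} = 195 - 12 = 183$)
$u = 4$ ($u = -4 + 8 = 4$)
$A = 8$ ($A = 4 \cdot 5 - 12 = 20 - 12 = 8$)
$k{\left(L \right)} = -4 - 245 \sqrt{L}$
$T = -4 - 490 \sqrt{2}$ ($T = -4 - 245 \sqrt{8} = -4 - 245 \cdot 2 \sqrt{2} = -4 - 490 \sqrt{2} \approx -696.96$)
$\left(z{\left(252,264 \right)} + T\right) + 303801 = \left(183 - \left(4 + 490 \sqrt{2}\right)\right) + 303801 = \left(179 - 490 \sqrt{2}\right) + 303801 = 303980 - 490 \sqrt{2}$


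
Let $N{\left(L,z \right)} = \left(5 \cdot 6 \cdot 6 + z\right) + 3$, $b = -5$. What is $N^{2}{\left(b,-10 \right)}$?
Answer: $29929$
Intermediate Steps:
$N{\left(L,z \right)} = 183 + z$ ($N{\left(L,z \right)} = \left(30 \cdot 6 + z\right) + 3 = \left(180 + z\right) + 3 = 183 + z$)
$N^{2}{\left(b,-10 \right)} = \left(183 - 10\right)^{2} = 173^{2} = 29929$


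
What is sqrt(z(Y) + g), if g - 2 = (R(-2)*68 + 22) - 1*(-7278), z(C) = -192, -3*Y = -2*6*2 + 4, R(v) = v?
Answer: sqrt(6974) ≈ 83.510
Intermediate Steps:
Y = 20/3 (Y = -(-2*6*2 + 4)/3 = -(-12*2 + 4)/3 = -(-24 + 4)/3 = -1/3*(-20) = 20/3 ≈ 6.6667)
g = 7166 (g = 2 + ((-2*68 + 22) - 1*(-7278)) = 2 + ((-136 + 22) + 7278) = 2 + (-114 + 7278) = 2 + 7164 = 7166)
sqrt(z(Y) + g) = sqrt(-192 + 7166) = sqrt(6974)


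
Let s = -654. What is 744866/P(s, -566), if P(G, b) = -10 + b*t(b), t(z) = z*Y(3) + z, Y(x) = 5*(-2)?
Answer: -372433/1441607 ≈ -0.25835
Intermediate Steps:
Y(x) = -10
t(z) = -9*z (t(z) = z*(-10) + z = -10*z + z = -9*z)
P(G, b) = -10 - 9*b² (P(G, b) = -10 + b*(-9*b) = -10 - 9*b²)
744866/P(s, -566) = 744866/(-10 - 9*(-566)²) = 744866/(-10 - 9*320356) = 744866/(-10 - 2883204) = 744866/(-2883214) = 744866*(-1/2883214) = -372433/1441607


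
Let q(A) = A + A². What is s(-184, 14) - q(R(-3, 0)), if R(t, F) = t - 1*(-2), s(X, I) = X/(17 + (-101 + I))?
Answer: 92/35 ≈ 2.6286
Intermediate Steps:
s(X, I) = X/(-84 + I)
R(t, F) = 2 + t (R(t, F) = t + 2 = 2 + t)
s(-184, 14) - q(R(-3, 0)) = -184/(-84 + 14) - (2 - 3)*(1 + (2 - 3)) = -184/(-70) - (-1)*(1 - 1) = -184*(-1/70) - (-1)*0 = 92/35 - 1*0 = 92/35 + 0 = 92/35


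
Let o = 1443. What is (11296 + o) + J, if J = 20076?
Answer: 32815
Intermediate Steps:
(11296 + o) + J = (11296 + 1443) + 20076 = 12739 + 20076 = 32815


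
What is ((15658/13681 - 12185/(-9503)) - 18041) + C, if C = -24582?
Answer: -5541123873330/130010543 ≈ -42621.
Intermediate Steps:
((15658/13681 - 12185/(-9503)) - 18041) + C = ((15658/13681 - 12185/(-9503)) - 18041) - 24582 = ((15658*(1/13681) - 12185*(-1/9503)) - 18041) - 24582 = ((15658/13681 + 12185/9503) - 18041) - 24582 = (315500959/130010543 - 18041) - 24582 = -2345204705304/130010543 - 24582 = -5541123873330/130010543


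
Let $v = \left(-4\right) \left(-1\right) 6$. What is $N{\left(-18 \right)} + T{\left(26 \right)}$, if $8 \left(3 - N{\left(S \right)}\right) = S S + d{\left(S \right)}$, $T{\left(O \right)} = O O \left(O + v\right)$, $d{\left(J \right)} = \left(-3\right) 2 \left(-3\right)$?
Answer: $\frac{135041}{4} \approx 33760.0$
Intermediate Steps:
$d{\left(J \right)} = 18$ ($d{\left(J \right)} = \left(-6\right) \left(-3\right) = 18$)
$v = 24$ ($v = 4 \cdot 6 = 24$)
$T{\left(O \right)} = O^{2} \left(24 + O\right)$ ($T{\left(O \right)} = O O \left(O + 24\right) = O^{2} \left(24 + O\right)$)
$N{\left(S \right)} = \frac{3}{4} - \frac{S^{2}}{8}$ ($N{\left(S \right)} = 3 - \frac{S S + 18}{8} = 3 - \frac{S^{2} + 18}{8} = 3 - \frac{18 + S^{2}}{8} = 3 - \left(\frac{9}{4} + \frac{S^{2}}{8}\right) = \frac{3}{4} - \frac{S^{2}}{8}$)
$N{\left(-18 \right)} + T{\left(26 \right)} = \left(\frac{3}{4} - \frac{\left(-18\right)^{2}}{8}\right) + 26^{2} \left(24 + 26\right) = \left(\frac{3}{4} - \frac{81}{2}\right) + 676 \cdot 50 = \left(\frac{3}{4} - \frac{81}{2}\right) + 33800 = - \frac{159}{4} + 33800 = \frac{135041}{4}$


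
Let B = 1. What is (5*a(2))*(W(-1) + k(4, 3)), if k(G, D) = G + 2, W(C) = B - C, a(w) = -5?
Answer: -200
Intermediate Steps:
W(C) = 1 - C
k(G, D) = 2 + G
(5*a(2))*(W(-1) + k(4, 3)) = (5*(-5))*((1 - 1*(-1)) + (2 + 4)) = -25*((1 + 1) + 6) = -25*(2 + 6) = -25*8 = -200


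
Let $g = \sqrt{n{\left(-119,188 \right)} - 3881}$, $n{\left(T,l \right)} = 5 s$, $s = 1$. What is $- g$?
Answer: $- 2 i \sqrt{969} \approx - 62.258 i$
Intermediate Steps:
$n{\left(T,l \right)} = 5$ ($n{\left(T,l \right)} = 5 \cdot 1 = 5$)
$g = 2 i \sqrt{969}$ ($g = \sqrt{5 - 3881} = \sqrt{-3876} = 2 i \sqrt{969} \approx 62.258 i$)
$- g = - 2 i \sqrt{969}$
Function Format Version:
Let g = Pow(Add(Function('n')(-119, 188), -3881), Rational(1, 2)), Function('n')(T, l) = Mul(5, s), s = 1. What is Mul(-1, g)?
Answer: Mul(-2, I, Pow(969, Rational(1, 2))) ≈ Mul(-62.258, I)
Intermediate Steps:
Function('n')(T, l) = 5 (Function('n')(T, l) = Mul(5, 1) = 5)
g = Mul(2, I, Pow(969, Rational(1, 2))) (g = Pow(Add(5, -3881), Rational(1, 2)) = Pow(-3876, Rational(1, 2)) = Mul(2, I, Pow(969, Rational(1, 2))) ≈ Mul(62.258, I))
Mul(-1, g) = Mul(-1, Mul(2, I, Pow(969, Rational(1, 2)))) = Mul(-2, I, Pow(969, Rational(1, 2)))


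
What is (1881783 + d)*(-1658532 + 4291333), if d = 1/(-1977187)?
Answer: 9795696509937860420/1977187 ≈ 4.9544e+12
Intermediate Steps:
d = -1/1977187 ≈ -5.0577e-7
(1881783 + d)*(-1658532 + 4291333) = (1881783 - 1/1977187)*(-1658532 + 4291333) = (3720636884420/1977187)*2632801 = 9795696509937860420/1977187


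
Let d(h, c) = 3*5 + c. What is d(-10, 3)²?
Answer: 324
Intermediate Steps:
d(h, c) = 15 + c
d(-10, 3)² = (15 + 3)² = 18² = 324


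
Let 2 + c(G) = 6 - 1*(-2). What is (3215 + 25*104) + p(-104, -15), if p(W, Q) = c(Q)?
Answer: 5821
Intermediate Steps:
c(G) = 6 (c(G) = -2 + (6 - 1*(-2)) = -2 + (6 + 2) = -2 + 8 = 6)
p(W, Q) = 6
(3215 + 25*104) + p(-104, -15) = (3215 + 25*104) + 6 = (3215 + 2600) + 6 = 5815 + 6 = 5821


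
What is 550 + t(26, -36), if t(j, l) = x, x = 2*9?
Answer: 568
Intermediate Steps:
x = 18
t(j, l) = 18
550 + t(26, -36) = 550 + 18 = 568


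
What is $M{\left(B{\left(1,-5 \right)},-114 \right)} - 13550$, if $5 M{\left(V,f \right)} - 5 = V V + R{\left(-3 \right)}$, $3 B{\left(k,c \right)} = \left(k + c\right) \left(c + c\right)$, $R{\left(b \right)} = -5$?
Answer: $- \frac{121630}{9} \approx -13514.0$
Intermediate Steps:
$B{\left(k,c \right)} = \frac{2 c \left(c + k\right)}{3}$ ($B{\left(k,c \right)} = \frac{\left(k + c\right) \left(c + c\right)}{3} = \frac{\left(c + k\right) 2 c}{3} = \frac{2 c \left(c + k\right)}{3}$)
$M{\left(V,f \right)} = \frac{V^{2}}{5}$ ($M{\left(V,f \right)} = 1 + \frac{V V - 5}{5} = 1 + \frac{V^{2} - 5}{5} = 1 + \frac{-5 + V^{2}}{5} = 1 + \left(-1 + \frac{V^{2}}{5}\right) = \frac{V^{2}}{5}$)
$M{\left(B{\left(1,-5 \right)},-114 \right)} - 13550 = \frac{\left(\frac{2}{3} \left(-5\right) \left(-5 + 1\right)\right)^{2}}{5} - 13550 = \frac{\left(\frac{2}{3} \left(-5\right) \left(-4\right)\right)^{2}}{5} - 13550 = \frac{\left(\frac{40}{3}\right)^{2}}{5} - 13550 = \frac{1}{5} \cdot \frac{1600}{9} - 13550 = \frac{320}{9} - 13550 = - \frac{121630}{9}$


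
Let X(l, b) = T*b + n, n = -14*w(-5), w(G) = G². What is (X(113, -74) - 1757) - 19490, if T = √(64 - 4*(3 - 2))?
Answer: -21597 - 148*√15 ≈ -22170.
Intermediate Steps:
n = -350 (n = -14*(-5)² = -14*25 = -350)
T = 2*√15 (T = √(64 - 4*1) = √(64 - 4) = √60 = 2*√15 ≈ 7.7460)
X(l, b) = -350 + 2*b*√15 (X(l, b) = (2*√15)*b - 350 = 2*b*√15 - 350 = -350 + 2*b*√15)
(X(113, -74) - 1757) - 19490 = ((-350 + 2*(-74)*√15) - 1757) - 19490 = ((-350 - 148*√15) - 1757) - 19490 = (-2107 - 148*√15) - 19490 = -21597 - 148*√15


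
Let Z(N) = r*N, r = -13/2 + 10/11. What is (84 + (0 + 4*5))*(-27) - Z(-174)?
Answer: -41589/11 ≈ -3780.8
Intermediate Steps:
r = -123/22 (r = -13*½ + 10*(1/11) = -13/2 + 10/11 = -123/22 ≈ -5.5909)
Z(N) = -123*N/22
(84 + (0 + 4*5))*(-27) - Z(-174) = (84 + (0 + 4*5))*(-27) - (-123)*(-174)/22 = (84 + (0 + 20))*(-27) - 1*10701/11 = (84 + 20)*(-27) - 10701/11 = 104*(-27) - 10701/11 = -2808 - 10701/11 = -41589/11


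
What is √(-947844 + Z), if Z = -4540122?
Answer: 3*I*√609774 ≈ 2342.6*I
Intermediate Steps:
√(-947844 + Z) = √(-947844 - 4540122) = √(-5487966) = 3*I*√609774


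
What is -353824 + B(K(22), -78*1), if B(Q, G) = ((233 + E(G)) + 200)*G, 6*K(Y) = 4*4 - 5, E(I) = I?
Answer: -381514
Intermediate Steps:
K(Y) = 11/6 (K(Y) = (4*4 - 5)/6 = (16 - 5)/6 = (⅙)*11 = 11/6)
B(Q, G) = G*(433 + G) (B(Q, G) = ((233 + G) + 200)*G = (433 + G)*G = G*(433 + G))
-353824 + B(K(22), -78*1) = -353824 + (-78*1)*(433 - 78*1) = -353824 - 78*(433 - 78) = -353824 - 78*355 = -353824 - 27690 = -381514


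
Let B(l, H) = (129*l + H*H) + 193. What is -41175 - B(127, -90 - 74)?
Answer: -84647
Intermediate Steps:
B(l, H) = 193 + H**2 + 129*l (B(l, H) = (129*l + H**2) + 193 = (H**2 + 129*l) + 193 = 193 + H**2 + 129*l)
-41175 - B(127, -90 - 74) = -41175 - (193 + (-90 - 74)**2 + 129*127) = -41175 - (193 + (-164)**2 + 16383) = -41175 - (193 + 26896 + 16383) = -41175 - 1*43472 = -41175 - 43472 = -84647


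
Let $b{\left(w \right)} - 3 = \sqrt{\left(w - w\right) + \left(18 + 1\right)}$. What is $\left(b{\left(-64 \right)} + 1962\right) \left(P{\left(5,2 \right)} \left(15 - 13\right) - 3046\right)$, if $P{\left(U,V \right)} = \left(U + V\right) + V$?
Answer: $-5950020 - 3028 \sqrt{19} \approx -5.9632 \cdot 10^{6}$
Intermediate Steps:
$b{\left(w \right)} = 3 + \sqrt{19}$ ($b{\left(w \right)} = 3 + \sqrt{\left(w - w\right) + \left(18 + 1\right)} = 3 + \sqrt{0 + 19} = 3 + \sqrt{19}$)
$P{\left(U,V \right)} = U + 2 V$
$\left(b{\left(-64 \right)} + 1962\right) \left(P{\left(5,2 \right)} \left(15 - 13\right) - 3046\right) = \left(\left(3 + \sqrt{19}\right) + 1962\right) \left(\left(5 + 2 \cdot 2\right) \left(15 - 13\right) - 3046\right) = \left(1965 + \sqrt{19}\right) \left(\left(5 + 4\right) 2 - 3046\right) = \left(1965 + \sqrt{19}\right) \left(9 \cdot 2 - 3046\right) = \left(1965 + \sqrt{19}\right) \left(18 - 3046\right) = \left(1965 + \sqrt{19}\right) \left(-3028\right) = -5950020 - 3028 \sqrt{19}$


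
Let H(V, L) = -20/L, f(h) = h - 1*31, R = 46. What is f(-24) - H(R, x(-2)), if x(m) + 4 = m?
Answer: -175/3 ≈ -58.333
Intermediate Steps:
x(m) = -4 + m
f(h) = -31 + h (f(h) = h - 31 = -31 + h)
f(-24) - H(R, x(-2)) = (-31 - 24) - (-20)/(-4 - 2) = -55 - (-20)/(-6) = -55 - (-20)*(-1)/6 = -55 - 1*10/3 = -55 - 10/3 = -175/3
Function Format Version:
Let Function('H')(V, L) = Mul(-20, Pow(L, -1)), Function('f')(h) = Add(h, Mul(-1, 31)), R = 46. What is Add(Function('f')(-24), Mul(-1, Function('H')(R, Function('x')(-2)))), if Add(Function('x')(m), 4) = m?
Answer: Rational(-175, 3) ≈ -58.333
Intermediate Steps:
Function('x')(m) = Add(-4, m)
Function('f')(h) = Add(-31, h) (Function('f')(h) = Add(h, -31) = Add(-31, h))
Add(Function('f')(-24), Mul(-1, Function('H')(R, Function('x')(-2)))) = Add(Add(-31, -24), Mul(-1, Mul(-20, Pow(Add(-4, -2), -1)))) = Add(-55, Mul(-1, Mul(-20, Pow(-6, -1)))) = Add(-55, Mul(-1, Mul(-20, Rational(-1, 6)))) = Add(-55, Mul(-1, Rational(10, 3))) = Add(-55, Rational(-10, 3)) = Rational(-175, 3)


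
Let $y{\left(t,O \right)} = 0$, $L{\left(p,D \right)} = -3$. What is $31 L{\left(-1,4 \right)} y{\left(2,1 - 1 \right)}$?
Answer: $0$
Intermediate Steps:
$31 L{\left(-1,4 \right)} y{\left(2,1 - 1 \right)} = 31 \left(-3\right) 0 = \left(-93\right) 0 = 0$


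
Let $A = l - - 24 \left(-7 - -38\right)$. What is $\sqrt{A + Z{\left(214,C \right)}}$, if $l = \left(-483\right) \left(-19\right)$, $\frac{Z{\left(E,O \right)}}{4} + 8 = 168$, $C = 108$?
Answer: $\sqrt{10561} \approx 102.77$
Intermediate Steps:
$Z{\left(E,O \right)} = 640$ ($Z{\left(E,O \right)} = -32 + 4 \cdot 168 = -32 + 672 = 640$)
$l = 9177$
$A = 9921$ ($A = 9177 - - 24 \left(-7 - -38\right) = 9177 - - 24 \left(-7 + 38\right) = 9177 - \left(-24\right) 31 = 9177 - -744 = 9177 + 744 = 9921$)
$\sqrt{A + Z{\left(214,C \right)}} = \sqrt{9921 + 640} = \sqrt{10561}$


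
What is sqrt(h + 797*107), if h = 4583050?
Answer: sqrt(4668329) ≈ 2160.6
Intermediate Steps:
sqrt(h + 797*107) = sqrt(4583050 + 797*107) = sqrt(4583050 + 85279) = sqrt(4668329)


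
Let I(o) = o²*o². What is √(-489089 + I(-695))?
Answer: 4*√14582041346 ≈ 4.8302e+5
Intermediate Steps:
I(o) = o⁴
√(-489089 + I(-695)) = √(-489089 + (-695)⁴) = √(-489089 + 233313150625) = √233312661536 = 4*√14582041346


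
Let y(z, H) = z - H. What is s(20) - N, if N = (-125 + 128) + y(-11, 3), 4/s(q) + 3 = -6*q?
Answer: 1349/123 ≈ 10.967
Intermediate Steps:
s(q) = 4/(-3 - 6*q)
N = -11 (N = (-125 + 128) + (-11 - 1*3) = 3 + (-11 - 3) = 3 - 14 = -11)
s(20) - N = -4/(3 + 6*20) - 1*(-11) = -4/(3 + 120) + 11 = -4/123 + 11 = 1349/123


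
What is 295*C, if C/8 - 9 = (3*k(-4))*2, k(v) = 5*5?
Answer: 375240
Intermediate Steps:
k(v) = 25
C = 1272 (C = 72 + 8*((3*25)*2) = 72 + 8*(75*2) = 72 + 8*150 = 72 + 1200 = 1272)
295*C = 295*1272 = 375240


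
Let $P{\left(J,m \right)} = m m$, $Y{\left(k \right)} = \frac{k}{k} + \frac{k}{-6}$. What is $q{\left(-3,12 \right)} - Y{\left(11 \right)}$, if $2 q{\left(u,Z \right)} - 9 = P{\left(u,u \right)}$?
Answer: $\frac{59}{6} \approx 9.8333$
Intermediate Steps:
$Y{\left(k \right)} = 1 - \frac{k}{6}$ ($Y{\left(k \right)} = 1 + k \left(- \frac{1}{6}\right) = 1 - \frac{k}{6}$)
$P{\left(J,m \right)} = m^{2}$
$q{\left(u,Z \right)} = \frac{9}{2} + \frac{u^{2}}{2}$
$q{\left(-3,12 \right)} - Y{\left(11 \right)} = \left(\frac{9}{2} + \frac{\left(-3\right)^{2}}{2}\right) - \left(1 - \frac{11}{6}\right) = \left(\frac{9}{2} + \frac{1}{2} \cdot 9\right) - \left(1 - \frac{11}{6}\right) = \left(\frac{9}{2} + \frac{9}{2}\right) - - \frac{5}{6} = 9 + \frac{5}{6} = \frac{59}{6}$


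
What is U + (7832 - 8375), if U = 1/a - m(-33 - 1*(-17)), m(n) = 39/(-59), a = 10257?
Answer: -328203427/605163 ≈ -542.34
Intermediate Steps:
m(n) = -39/59 (m(n) = 39*(-1/59) = -39/59)
U = 400082/605163 (U = 1/10257 - 1*(-39/59) = 1/10257 + 39/59 = 400082/605163 ≈ 0.66111)
U + (7832 - 8375) = 400082/605163 + (7832 - 8375) = 400082/605163 - 543 = -328203427/605163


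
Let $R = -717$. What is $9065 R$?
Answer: $-6499605$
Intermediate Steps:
$9065 R = 9065 \left(-717\right) = -6499605$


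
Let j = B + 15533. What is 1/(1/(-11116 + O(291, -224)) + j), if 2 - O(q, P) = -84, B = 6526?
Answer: 11030/243310769 ≈ 4.5333e-5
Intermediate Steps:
O(q, P) = 86 (O(q, P) = 2 - 1*(-84) = 2 + 84 = 86)
j = 22059 (j = 6526 + 15533 = 22059)
1/(1/(-11116 + O(291, -224)) + j) = 1/(1/(-11116 + 86) + 22059) = 1/(1/(-11030) + 22059) = 1/(-1/11030 + 22059) = 1/(243310769/11030) = 11030/243310769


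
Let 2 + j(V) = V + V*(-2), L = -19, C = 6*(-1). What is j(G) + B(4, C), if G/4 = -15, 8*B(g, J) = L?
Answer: 445/8 ≈ 55.625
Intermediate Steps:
C = -6
B(g, J) = -19/8 (B(g, J) = (⅛)*(-19) = -19/8)
G = -60 (G = 4*(-15) = -60)
j(V) = -2 - V (j(V) = -2 + (V + V*(-2)) = -2 + (V - 2*V) = -2 - V)
j(G) + B(4, C) = (-2 - 1*(-60)) - 19/8 = (-2 + 60) - 19/8 = 58 - 19/8 = 445/8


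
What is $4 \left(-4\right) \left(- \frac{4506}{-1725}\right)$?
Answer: $- \frac{24032}{575} \approx -41.795$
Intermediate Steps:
$4 \left(-4\right) \left(- \frac{4506}{-1725}\right) = - 16 \left(\left(-4506\right) \left(- \frac{1}{1725}\right)\right) = \left(-16\right) \frac{1502}{575} = - \frac{24032}{575}$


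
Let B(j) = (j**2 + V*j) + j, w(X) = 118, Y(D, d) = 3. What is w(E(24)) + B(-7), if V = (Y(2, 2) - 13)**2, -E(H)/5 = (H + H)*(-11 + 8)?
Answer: -540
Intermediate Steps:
E(H) = 30*H (E(H) = -5*(H + H)*(-11 + 8) = -5*2*H*(-3) = -(-30)*H = 30*H)
V = 100 (V = (3 - 13)**2 = (-10)**2 = 100)
B(j) = j**2 + 101*j (B(j) = (j**2 + 100*j) + j = j**2 + 101*j)
w(E(24)) + B(-7) = 118 - 7*(101 - 7) = 118 - 7*94 = 118 - 658 = -540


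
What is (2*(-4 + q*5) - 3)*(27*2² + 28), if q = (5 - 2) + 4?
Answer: 8024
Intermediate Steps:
q = 7 (q = 3 + 4 = 7)
(2*(-4 + q*5) - 3)*(27*2² + 28) = (2*(-4 + 7*5) - 3)*(27*2² + 28) = (2*(-4 + 35) - 3)*(27*4 + 28) = (2*31 - 3)*(108 + 28) = (62 - 3)*136 = 59*136 = 8024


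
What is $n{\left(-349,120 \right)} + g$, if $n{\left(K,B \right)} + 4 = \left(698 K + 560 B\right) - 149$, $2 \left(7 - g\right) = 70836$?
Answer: $-211966$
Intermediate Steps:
$g = -35411$ ($g = 7 - 35418 = -35411$)
$n{\left(K,B \right)} = -153 + 560 B + 698 K$ ($n{\left(K,B \right)} = -4 - \left(149 - 698 K - 560 B\right) = -4 + \left(-149 + 560 B + 698 K\right) = -153 + 560 B + 698 K$)
$n{\left(-349,120 \right)} + g = \left(-153 + 560 \cdot 120 + 698 \left(-349\right)\right) - 35411 = \left(-153 + 67200 - 243602\right) - 35411 = -176555 - 35411 = -211966$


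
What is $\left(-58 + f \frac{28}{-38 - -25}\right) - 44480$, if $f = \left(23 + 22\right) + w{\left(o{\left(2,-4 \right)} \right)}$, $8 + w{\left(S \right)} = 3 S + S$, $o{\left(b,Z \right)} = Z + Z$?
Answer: $- \frac{579134}{13} \approx -44549.0$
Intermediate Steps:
$o{\left(b,Z \right)} = 2 Z$
$w{\left(S \right)} = -8 + 4 S$ ($w{\left(S \right)} = -8 + \left(3 S + S\right) = -8 + 4 S$)
$f = 5$ ($f = \left(23 + 22\right) + \left(-8 + 4 \cdot 2 \left(-4\right)\right) = 45 + \left(-8 + 4 \left(-8\right)\right) = 45 - 40 = 5$)
$\left(-58 + f \frac{28}{-38 - -25}\right) - 44480 = \left(-58 + 5 \frac{28}{-38 - -25}\right) - 44480 = \left(-58 + 5 \frac{28}{-38 + 25}\right) - 44480 = \left(-58 + 5 \frac{28}{-13}\right) - 44480 = \left(-58 + 5 \cdot 28 \left(- \frac{1}{13}\right)\right) - 44480 = \left(-58 + 5 \left(- \frac{28}{13}\right)\right) - 44480 = \left(-58 - \frac{140}{13}\right) - 44480 = - \frac{894}{13} - 44480 = - \frac{579134}{13}$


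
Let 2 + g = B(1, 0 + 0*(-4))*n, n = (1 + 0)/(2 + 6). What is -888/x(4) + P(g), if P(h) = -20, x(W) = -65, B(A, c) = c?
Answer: -412/65 ≈ -6.3385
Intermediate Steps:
n = 1/8 ≈ 0.12500
g = -2 (g = -2 + (0 + 0*(-4))*(1/8) = -2 + (0 + 0)*(1/8) = -2 + 0*(1/8) = -2 + 0 = -2)
-888/x(4) + P(g) = -888/(-65) - 20 = -888*(-1/65) - 20 = 888/65 - 20 = -412/65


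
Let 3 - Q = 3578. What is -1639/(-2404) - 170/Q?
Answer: 1253621/1718860 ≈ 0.72933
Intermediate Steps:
Q = -3575 (Q = 3 - 1*3578 = 3 - 3578 = -3575)
-1639/(-2404) - 170/Q = -1639/(-2404) - 170/(-3575) = -1639*(-1/2404) - 170*(-1/3575) = 1639/2404 + 34/715 = 1253621/1718860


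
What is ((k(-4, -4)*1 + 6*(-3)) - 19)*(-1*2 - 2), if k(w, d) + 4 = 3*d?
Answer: 212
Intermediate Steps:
k(w, d) = -4 + 3*d
((k(-4, -4)*1 + 6*(-3)) - 19)*(-1*2 - 2) = (((-4 + 3*(-4))*1 + 6*(-3)) - 19)*(-1*2 - 2) = (((-4 - 12)*1 - 18) - 19)*(-2 - 2) = ((-16*1 - 18) - 19)*(-4) = ((-16 - 18) - 19)*(-4) = (-34 - 19)*(-4) = -53*(-4) = 212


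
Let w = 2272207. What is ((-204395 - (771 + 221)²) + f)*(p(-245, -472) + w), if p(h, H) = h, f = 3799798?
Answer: 5932862977118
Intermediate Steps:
((-204395 - (771 + 221)²) + f)*(p(-245, -472) + w) = ((-204395 - (771 + 221)²) + 3799798)*(-245 + 2272207) = ((-204395 - 1*992²) + 3799798)*2271962 = ((-204395 - 1*984064) + 3799798)*2271962 = ((-204395 - 984064) + 3799798)*2271962 = (-1188459 + 3799798)*2271962 = 2611339*2271962 = 5932862977118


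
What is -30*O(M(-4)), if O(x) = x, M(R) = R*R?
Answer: -480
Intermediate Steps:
M(R) = R**2
-30*O(M(-4)) = -30*(-4)**2 = -30*16 = -480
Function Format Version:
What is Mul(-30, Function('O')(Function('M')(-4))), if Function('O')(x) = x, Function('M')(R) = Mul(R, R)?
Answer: -480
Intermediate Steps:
Function('M')(R) = Pow(R, 2)
Mul(-30, Function('O')(Function('M')(-4))) = Mul(-30, Pow(-4, 2)) = Mul(-30, 16) = -480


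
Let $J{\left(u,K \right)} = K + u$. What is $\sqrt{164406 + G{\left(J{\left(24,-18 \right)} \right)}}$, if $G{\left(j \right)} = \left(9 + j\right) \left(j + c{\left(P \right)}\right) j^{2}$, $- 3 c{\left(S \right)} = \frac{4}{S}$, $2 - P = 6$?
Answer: $\sqrt{167826} \approx 409.67$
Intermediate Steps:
$P = -4$ ($P = 2 - 6 = -4$)
$c{\left(S \right)} = - \frac{4}{3 S}$ ($c{\left(S \right)} = - \frac{4 \frac{1}{S}}{3} = - \frac{4}{3 S}$)
$G{\left(j \right)} = j^{2} \left(9 + j\right) \left(\frac{1}{3} + j\right)$ ($G{\left(j \right)} = \left(9 + j\right) \left(j - \frac{4}{3 \left(-4\right)}\right) j^{2} = \left(9 + j\right) \left(j - - \frac{1}{3}\right) j^{2} = \left(9 + j\right) \left(j + \frac{1}{3}\right) j^{2} = \left(9 + j\right) \left(\frac{1}{3} + j\right) j^{2} = \left(9 + j\right) j^{2} \left(\frac{1}{3} + j\right) = j^{2} \left(9 + j\right) \left(\frac{1}{3} + j\right)$)
$\sqrt{164406 + G{\left(J{\left(24,-18 \right)} \right)}} = \sqrt{164406 + \left(-18 + 24\right)^{2} \left(3 + \left(-18 + 24\right)^{2} + \frac{28 \left(-18 + 24\right)}{3}\right)} = \sqrt{164406 + 6^{2} \left(3 + 6^{2} + \frac{28}{3} \cdot 6\right)} = \sqrt{164406 + 36 \left(3 + 36 + 56\right)} = \sqrt{164406 + 36 \cdot 95} = \sqrt{164406 + 3420} = \sqrt{167826}$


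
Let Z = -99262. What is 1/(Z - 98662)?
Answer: -1/197924 ≈ -5.0524e-6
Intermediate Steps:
1/(Z - 98662) = 1/(-99262 - 98662) = 1/(-197924) = -1/197924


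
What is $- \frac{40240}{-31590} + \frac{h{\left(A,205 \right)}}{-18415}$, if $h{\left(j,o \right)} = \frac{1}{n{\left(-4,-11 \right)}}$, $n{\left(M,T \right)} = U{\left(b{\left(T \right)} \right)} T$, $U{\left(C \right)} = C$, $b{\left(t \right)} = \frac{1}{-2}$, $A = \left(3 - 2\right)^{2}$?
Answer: $\frac{815115242}{639902835} \approx 1.2738$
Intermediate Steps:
$A = 1$ ($A = 1^{2} = 1$)
$b{\left(t \right)} = - \frac{1}{2}$
$n{\left(M,T \right)} = - \frac{T}{2}$
$h{\left(j,o \right)} = \frac{2}{11}$ ($h{\left(j,o \right)} = \frac{1}{\left(- \frac{1}{2}\right) \left(-11\right)} = \frac{1}{\frac{11}{2}} = \frac{2}{11}$)
$- \frac{40240}{-31590} + \frac{h{\left(A,205 \right)}}{-18415} = - \frac{40240}{-31590} + \frac{2}{11 \left(-18415\right)} = \left(-40240\right) \left(- \frac{1}{31590}\right) + \frac{2}{11} \left(- \frac{1}{18415}\right) = \frac{4024}{3159} - \frac{2}{202565} = \frac{815115242}{639902835}$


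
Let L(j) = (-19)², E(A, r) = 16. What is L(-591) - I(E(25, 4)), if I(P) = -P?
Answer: 377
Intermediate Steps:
L(j) = 361
L(-591) - I(E(25, 4)) = 361 - (-1)*16 = 361 - 1*(-16) = 361 + 16 = 377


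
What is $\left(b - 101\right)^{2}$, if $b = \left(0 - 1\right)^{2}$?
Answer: $10000$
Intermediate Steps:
$b = 1$ ($b = \left(-1\right)^{2} = 1$)
$\left(b - 101\right)^{2} = \left(1 - 101\right)^{2} = \left(-100\right)^{2} = 10000$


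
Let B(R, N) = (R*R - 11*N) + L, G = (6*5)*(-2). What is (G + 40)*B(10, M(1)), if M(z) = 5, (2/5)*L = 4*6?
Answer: -2100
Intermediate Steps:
L = 60 (L = 5*(4*6)/2 = (5/2)*24 = 60)
G = -60 (G = 30*(-2) = -60)
B(R, N) = 60 + R² - 11*N (B(R, N) = (R*R - 11*N) + 60 = (R² - 11*N) + 60 = 60 + R² - 11*N)
(G + 40)*B(10, M(1)) = (-60 + 40)*(60 + 10² - 11*5) = -20*(60 + 100 - 55) = -20*105 = -2100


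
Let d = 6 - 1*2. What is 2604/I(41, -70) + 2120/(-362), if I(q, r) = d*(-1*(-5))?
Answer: 112531/905 ≈ 124.34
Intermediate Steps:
d = 4 (d = 6 - 2 = 4)
I(q, r) = 20 (I(q, r) = 4*(-1*(-5)) = 4*5 = 20)
2604/I(41, -70) + 2120/(-362) = 2604/20 + 2120/(-362) = 2604*(1/20) + 2120*(-1/362) = 651/5 - 1060/181 = 112531/905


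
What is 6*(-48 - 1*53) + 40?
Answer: -566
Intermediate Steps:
6*(-48 - 1*53) + 40 = 6*(-48 - 53) + 40 = 6*(-101) + 40 = -606 + 40 = -566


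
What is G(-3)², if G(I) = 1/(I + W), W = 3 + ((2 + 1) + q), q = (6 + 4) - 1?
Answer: 1/144 ≈ 0.0069444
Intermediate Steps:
q = 9 (q = 10 - 1 = 9)
W = 15 (W = 3 + ((2 + 1) + 9) = 3 + (3 + 9) = 3 + 12 = 15)
G(I) = 1/(15 + I) (G(I) = 1/(I + 15) = 1/(15 + I))
G(-3)² = (1/(15 - 3))² = (1/12)² = 1/144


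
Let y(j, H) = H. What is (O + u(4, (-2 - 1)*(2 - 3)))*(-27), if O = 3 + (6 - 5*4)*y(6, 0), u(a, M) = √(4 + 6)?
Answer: -81 - 27*√10 ≈ -166.38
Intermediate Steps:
u(a, M) = √10
O = 3 (O = 3 + (6 - 5*4)*0 = 3 + (6 - 20)*0 = 3 - 14*0 = 3 + 0 = 3)
(O + u(4, (-2 - 1)*(2 - 3)))*(-27) = (3 + √10)*(-27) = -81 - 27*√10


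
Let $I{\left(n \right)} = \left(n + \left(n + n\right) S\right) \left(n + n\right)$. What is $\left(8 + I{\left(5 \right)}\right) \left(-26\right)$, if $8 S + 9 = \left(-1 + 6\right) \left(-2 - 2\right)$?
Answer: $7917$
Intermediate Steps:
$S = - \frac{29}{8}$ ($S = - \frac{9}{8} + \frac{\left(-1 + 6\right) \left(-2 - 2\right)}{8} = - \frac{9}{8} + \frac{5 \left(-4\right)}{8} = - \frac{9}{8} + \frac{1}{8} \left(-20\right) = - \frac{9}{8} - \frac{5}{2} = - \frac{29}{8} \approx -3.625$)
$I{\left(n \right)} = - \frac{25 n^{2}}{2}$ ($I{\left(n \right)} = \left(n + \left(n + n\right) \left(- \frac{29}{8}\right)\right) \left(n + n\right) = \left(n + 2 n \left(- \frac{29}{8}\right)\right) 2 n = \left(n - \frac{29 n}{4}\right) 2 n = - \frac{25 n}{4} \cdot 2 n = - \frac{25 n^{2}}{2}$)
$\left(8 + I{\left(5 \right)}\right) \left(-26\right) = \left(8 - \frac{25 \cdot 5^{2}}{2}\right) \left(-26\right) = \left(8 - \frac{625}{2}\right) \left(-26\right) = \left(- \frac{609}{2}\right) \left(-26\right) = 7917$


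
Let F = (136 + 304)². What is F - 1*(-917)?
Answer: 194517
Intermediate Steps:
F = 193600 (F = 440² = 193600)
F - 1*(-917) = 193600 - 1*(-917) = 193600 + 917 = 194517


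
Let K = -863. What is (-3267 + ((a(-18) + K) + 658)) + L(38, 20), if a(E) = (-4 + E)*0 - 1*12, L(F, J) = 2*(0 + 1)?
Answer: -3482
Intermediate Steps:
L(F, J) = 2 (L(F, J) = 2*1 = 2)
a(E) = -12 (a(E) = 0 - 12 = -12)
(-3267 + ((a(-18) + K) + 658)) + L(38, 20) = (-3267 + ((-12 - 863) + 658)) + 2 = (-3267 + (-875 + 658)) + 2 = (-3267 - 217) + 2 = -3484 + 2 = -3482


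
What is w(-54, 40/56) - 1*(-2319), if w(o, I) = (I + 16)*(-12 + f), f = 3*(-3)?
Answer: 1968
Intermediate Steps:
f = -9
w(o, I) = -336 - 21*I (w(o, I) = (I + 16)*(-12 - 9) = (16 + I)*(-21) = -336 - 21*I)
w(-54, 40/56) - 1*(-2319) = (-336 - 840/56) - 1*(-2319) = (-336 - 840/56) + 2319 = (-336 - 21*5/7) + 2319 = (-336 - 15) + 2319 = -351 + 2319 = 1968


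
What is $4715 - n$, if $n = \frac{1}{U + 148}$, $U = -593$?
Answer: $\frac{2098176}{445} \approx 4715.0$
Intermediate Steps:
$n = - \frac{1}{445}$ ($n = \frac{1}{-593 + 148} = \frac{1}{-445} = - \frac{1}{445} \approx -0.0022472$)
$4715 - n = 4715 - - \frac{1}{445} = 4715 + \frac{1}{445} = \frac{2098176}{445}$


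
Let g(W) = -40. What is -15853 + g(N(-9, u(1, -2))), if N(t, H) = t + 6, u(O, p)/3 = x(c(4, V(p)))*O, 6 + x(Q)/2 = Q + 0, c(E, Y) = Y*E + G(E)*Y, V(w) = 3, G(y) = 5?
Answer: -15893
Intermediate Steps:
c(E, Y) = 5*Y + E*Y (c(E, Y) = Y*E + 5*Y = E*Y + 5*Y = 5*Y + E*Y)
x(Q) = -12 + 2*Q (x(Q) = -12 + 2*(Q + 0) = -12 + 2*Q)
u(O, p) = 126*O (u(O, p) = 3*((-12 + 2*(3*(5 + 4)))*O) = 3*((-12 + 2*(3*9))*O) = 3*((-12 + 2*27)*O) = 3*((-12 + 54)*O) = 3*(42*O) = 126*O)
N(t, H) = 6 + t
-15853 + g(N(-9, u(1, -2))) = -15853 - 40 = -15893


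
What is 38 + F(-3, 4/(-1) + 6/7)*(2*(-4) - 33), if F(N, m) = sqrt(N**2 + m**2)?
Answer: 38 - 205*sqrt(37)/7 ≈ -140.14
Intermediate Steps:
38 + F(-3, 4/(-1) + 6/7)*(2*(-4) - 33) = 38 + sqrt((-3)**2 + (4/(-1) + 6/7)**2)*(2*(-4) - 33) = 38 + sqrt(9 + (4*(-1) + 6*(1/7))**2)*(-8 - 33) = 38 + sqrt(9 + (-4 + 6/7)**2)*(-41) = 38 + sqrt(9 + (-22/7)**2)*(-41) = 38 + sqrt(9 + 484/49)*(-41) = 38 + sqrt(925/49)*(-41) = 38 + (5*sqrt(37)/7)*(-41) = 38 - 205*sqrt(37)/7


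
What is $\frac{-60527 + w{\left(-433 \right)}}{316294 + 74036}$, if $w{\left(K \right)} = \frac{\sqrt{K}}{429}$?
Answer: $- \frac{60527}{390330} + \frac{i \sqrt{433}}{167451570} \approx -0.15507 + 1.2427 \cdot 10^{-7} i$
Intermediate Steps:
$w{\left(K \right)} = \frac{\sqrt{K}}{429}$
$\frac{-60527 + w{\left(-433 \right)}}{316294 + 74036} = \frac{-60527 + \frac{\sqrt{-433}}{429}}{316294 + 74036} = \frac{-60527 + \frac{i \sqrt{433}}{429}}{390330} = \left(-60527 + \frac{i \sqrt{433}}{429}\right) \frac{1}{390330} = - \frac{60527}{390330} + \frac{i \sqrt{433}}{167451570}$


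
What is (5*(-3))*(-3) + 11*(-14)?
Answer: -109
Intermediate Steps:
(5*(-3))*(-3) + 11*(-14) = -15*(-3) - 154 = 45 - 154 = -109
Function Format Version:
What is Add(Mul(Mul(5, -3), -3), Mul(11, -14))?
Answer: -109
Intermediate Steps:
Add(Mul(Mul(5, -3), -3), Mul(11, -14)) = Add(Mul(-15, -3), -154) = Add(45, -154) = -109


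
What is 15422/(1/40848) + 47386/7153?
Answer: 4506088591354/7153 ≈ 6.2996e+8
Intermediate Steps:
15422/(1/40848) + 47386/7153 = 15422/(1/40848) + 47386*(1/7153) = 15422*40848 + 47386/7153 = 629957856 + 47386/7153 = 4506088591354/7153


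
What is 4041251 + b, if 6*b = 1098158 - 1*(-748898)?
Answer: 13047281/3 ≈ 4.3491e+6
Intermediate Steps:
b = 923528/3 (b = (1098158 - 1*(-748898))/6 = (1098158 + 748898)/6 = (⅙)*1847056 = 923528/3 ≈ 3.0784e+5)
4041251 + b = 4041251 + 923528/3 = 13047281/3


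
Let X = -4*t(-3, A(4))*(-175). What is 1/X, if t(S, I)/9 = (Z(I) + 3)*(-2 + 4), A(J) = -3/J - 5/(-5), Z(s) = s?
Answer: 1/40950 ≈ 2.4420e-5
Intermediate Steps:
A(J) = 1 - 3/J (A(J) = -3/J - 5*(-⅕) = -3/J + 1 = 1 - 3/J)
t(S, I) = 54 + 18*I (t(S, I) = 9*((I + 3)*(-2 + 4)) = 9*((3 + I)*2) = 9*(6 + 2*I) = 54 + 18*I)
X = 40950 (X = -4*(54 + 18*((-3 + 4)/4))*(-175) = -4*(54 + 18*((¼)*1))*(-175) = -4*(54 + 18*(¼))*(-175) = -4*(54 + 9/2)*(-175) = -4*117/2*(-175) = -234*(-175) = 40950)
1/X = 1/40950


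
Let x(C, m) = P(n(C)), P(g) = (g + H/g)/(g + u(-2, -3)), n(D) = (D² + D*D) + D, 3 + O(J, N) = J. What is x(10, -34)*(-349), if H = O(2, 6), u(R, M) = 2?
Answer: -15390551/44520 ≈ -345.70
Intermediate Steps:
O(J, N) = -3 + J
n(D) = D + 2*D² (n(D) = (D² + D²) + D = 2*D² + D = D + 2*D²)
H = -1 (H = -3 + 2 = -1)
P(g) = (g - 1/g)/(2 + g) (P(g) = (g - 1/g)/(g + 2) = (g - 1/g)/(2 + g))
x(C, m) = (-1 + C²*(1 + 2*C)²)/(C*(1 + 2*C)*(2 + C*(1 + 2*C))) (x(C, m) = (-1 + (C*(1 + 2*C))²)/(((C*(1 + 2*C)))*(2 + C*(1 + 2*C))) = (1/(C*(1 + 2*C)))*(-1 + C²*(1 + 2*C)²)/(2 + C*(1 + 2*C)) = (-1 + C²*(1 + 2*C)²)/(C*(1 + 2*C)*(2 + C*(1 + 2*C))))
x(10, -34)*(-349) = ((-1 + 10²*(1 + 2*10)²)/(10*(1 + 2*10)*(2 + 10*(1 + 2*10))))*(-349) = ((-1 + 100*(1 + 20)²)/(10*(1 + 20)*(2 + 10*(1 + 20))))*(-349) = ((⅒)*(-1 + 100*21²)/(21*(2 + 10*21)))*(-349) = ((⅒)*(1/21)*(-1 + 100*441)/(2 + 210))*(-349) = ((⅒)*(1/21)*(-1 + 44100)/212)*(-349) = ((⅒)*(1/21)*(1/212)*44099)*(-349) = (44099/44520)*(-349) = -15390551/44520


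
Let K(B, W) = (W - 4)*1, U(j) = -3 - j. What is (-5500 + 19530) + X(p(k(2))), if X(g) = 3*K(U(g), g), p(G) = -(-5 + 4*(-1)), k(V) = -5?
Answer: 14045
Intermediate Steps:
p(G) = 9 (p(G) = -(-5 - 4) = -1*(-9) = 9)
K(B, W) = -4 + W (K(B, W) = (-4 + W)*1 = -4 + W)
X(g) = -12 + 3*g (X(g) = 3*(-4 + g) = -12 + 3*g)
(-5500 + 19530) + X(p(k(2))) = (-5500 + 19530) + (-12 + 3*9) = 14030 + (-12 + 27) = 14030 + 15 = 14045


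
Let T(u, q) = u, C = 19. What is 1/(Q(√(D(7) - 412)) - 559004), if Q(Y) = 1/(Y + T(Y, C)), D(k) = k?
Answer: -905586480/506226464665921 + 18*I*√5/506226464665921 ≈ -1.7889e-6 + 7.9508e-14*I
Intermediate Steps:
Q(Y) = 1/(2*Y) (Q(Y) = 1/(Y + Y) = 1/(2*Y))
1/(Q(√(D(7) - 412)) - 559004) = 1/(1/(2*(√(7 - 412))) - 559004) = 1/(1/(2*(√(-405))) - 559004) = 1/(1/(2*((9*I*√5))) - 559004) = 1/((-I*√5/45)/2 - 559004) = 1/(-I*√5/90 - 559004) = 1/(-559004 - I*√5/90)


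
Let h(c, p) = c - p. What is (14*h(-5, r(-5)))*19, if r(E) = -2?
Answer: -798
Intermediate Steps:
(14*h(-5, r(-5)))*19 = (14*(-5 - 1*(-2)))*19 = (14*(-5 + 2))*19 = (14*(-3))*19 = -42*19 = -798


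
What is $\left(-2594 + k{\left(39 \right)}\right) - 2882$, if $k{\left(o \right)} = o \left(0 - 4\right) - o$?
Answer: $-5671$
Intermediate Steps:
$k{\left(o \right)} = - 5 o$ ($k{\left(o \right)} = o \left(-4\right) - o = - 4 o - o = - 5 o$)
$\left(-2594 + k{\left(39 \right)}\right) - 2882 = \left(-2594 - 195\right) - 2882 = -2789 - 2882 = -5671$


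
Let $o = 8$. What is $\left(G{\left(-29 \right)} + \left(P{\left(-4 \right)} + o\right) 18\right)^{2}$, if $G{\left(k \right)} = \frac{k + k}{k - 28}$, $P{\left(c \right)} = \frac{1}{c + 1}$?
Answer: $\frac{62789776}{3249} \approx 19326.0$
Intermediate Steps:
$P{\left(c \right)} = \frac{1}{1 + c}$
$G{\left(k \right)} = \frac{2 k}{-28 + k}$
$\left(G{\left(-29 \right)} + \left(P{\left(-4 \right)} + o\right) 18\right)^{2} = \left(2 \left(-29\right) \frac{1}{-28 - 29} + \left(\frac{1}{1 - 4} + 8\right) 18\right)^{2} = \left(2 \left(-29\right) \frac{1}{-57} + \left(\frac{1}{-3} + 8\right) 18\right)^{2} = \left(2 \left(-29\right) \left(- \frac{1}{57}\right) + \left(- \frac{1}{3} + 8\right) 18\right)^{2} = \left(\frac{58}{57} + \frac{23}{3} \cdot 18\right)^{2} = \left(\frac{58}{57} + 138\right)^{2} = \left(\frac{7924}{57}\right)^{2} = \frac{62789776}{3249}$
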